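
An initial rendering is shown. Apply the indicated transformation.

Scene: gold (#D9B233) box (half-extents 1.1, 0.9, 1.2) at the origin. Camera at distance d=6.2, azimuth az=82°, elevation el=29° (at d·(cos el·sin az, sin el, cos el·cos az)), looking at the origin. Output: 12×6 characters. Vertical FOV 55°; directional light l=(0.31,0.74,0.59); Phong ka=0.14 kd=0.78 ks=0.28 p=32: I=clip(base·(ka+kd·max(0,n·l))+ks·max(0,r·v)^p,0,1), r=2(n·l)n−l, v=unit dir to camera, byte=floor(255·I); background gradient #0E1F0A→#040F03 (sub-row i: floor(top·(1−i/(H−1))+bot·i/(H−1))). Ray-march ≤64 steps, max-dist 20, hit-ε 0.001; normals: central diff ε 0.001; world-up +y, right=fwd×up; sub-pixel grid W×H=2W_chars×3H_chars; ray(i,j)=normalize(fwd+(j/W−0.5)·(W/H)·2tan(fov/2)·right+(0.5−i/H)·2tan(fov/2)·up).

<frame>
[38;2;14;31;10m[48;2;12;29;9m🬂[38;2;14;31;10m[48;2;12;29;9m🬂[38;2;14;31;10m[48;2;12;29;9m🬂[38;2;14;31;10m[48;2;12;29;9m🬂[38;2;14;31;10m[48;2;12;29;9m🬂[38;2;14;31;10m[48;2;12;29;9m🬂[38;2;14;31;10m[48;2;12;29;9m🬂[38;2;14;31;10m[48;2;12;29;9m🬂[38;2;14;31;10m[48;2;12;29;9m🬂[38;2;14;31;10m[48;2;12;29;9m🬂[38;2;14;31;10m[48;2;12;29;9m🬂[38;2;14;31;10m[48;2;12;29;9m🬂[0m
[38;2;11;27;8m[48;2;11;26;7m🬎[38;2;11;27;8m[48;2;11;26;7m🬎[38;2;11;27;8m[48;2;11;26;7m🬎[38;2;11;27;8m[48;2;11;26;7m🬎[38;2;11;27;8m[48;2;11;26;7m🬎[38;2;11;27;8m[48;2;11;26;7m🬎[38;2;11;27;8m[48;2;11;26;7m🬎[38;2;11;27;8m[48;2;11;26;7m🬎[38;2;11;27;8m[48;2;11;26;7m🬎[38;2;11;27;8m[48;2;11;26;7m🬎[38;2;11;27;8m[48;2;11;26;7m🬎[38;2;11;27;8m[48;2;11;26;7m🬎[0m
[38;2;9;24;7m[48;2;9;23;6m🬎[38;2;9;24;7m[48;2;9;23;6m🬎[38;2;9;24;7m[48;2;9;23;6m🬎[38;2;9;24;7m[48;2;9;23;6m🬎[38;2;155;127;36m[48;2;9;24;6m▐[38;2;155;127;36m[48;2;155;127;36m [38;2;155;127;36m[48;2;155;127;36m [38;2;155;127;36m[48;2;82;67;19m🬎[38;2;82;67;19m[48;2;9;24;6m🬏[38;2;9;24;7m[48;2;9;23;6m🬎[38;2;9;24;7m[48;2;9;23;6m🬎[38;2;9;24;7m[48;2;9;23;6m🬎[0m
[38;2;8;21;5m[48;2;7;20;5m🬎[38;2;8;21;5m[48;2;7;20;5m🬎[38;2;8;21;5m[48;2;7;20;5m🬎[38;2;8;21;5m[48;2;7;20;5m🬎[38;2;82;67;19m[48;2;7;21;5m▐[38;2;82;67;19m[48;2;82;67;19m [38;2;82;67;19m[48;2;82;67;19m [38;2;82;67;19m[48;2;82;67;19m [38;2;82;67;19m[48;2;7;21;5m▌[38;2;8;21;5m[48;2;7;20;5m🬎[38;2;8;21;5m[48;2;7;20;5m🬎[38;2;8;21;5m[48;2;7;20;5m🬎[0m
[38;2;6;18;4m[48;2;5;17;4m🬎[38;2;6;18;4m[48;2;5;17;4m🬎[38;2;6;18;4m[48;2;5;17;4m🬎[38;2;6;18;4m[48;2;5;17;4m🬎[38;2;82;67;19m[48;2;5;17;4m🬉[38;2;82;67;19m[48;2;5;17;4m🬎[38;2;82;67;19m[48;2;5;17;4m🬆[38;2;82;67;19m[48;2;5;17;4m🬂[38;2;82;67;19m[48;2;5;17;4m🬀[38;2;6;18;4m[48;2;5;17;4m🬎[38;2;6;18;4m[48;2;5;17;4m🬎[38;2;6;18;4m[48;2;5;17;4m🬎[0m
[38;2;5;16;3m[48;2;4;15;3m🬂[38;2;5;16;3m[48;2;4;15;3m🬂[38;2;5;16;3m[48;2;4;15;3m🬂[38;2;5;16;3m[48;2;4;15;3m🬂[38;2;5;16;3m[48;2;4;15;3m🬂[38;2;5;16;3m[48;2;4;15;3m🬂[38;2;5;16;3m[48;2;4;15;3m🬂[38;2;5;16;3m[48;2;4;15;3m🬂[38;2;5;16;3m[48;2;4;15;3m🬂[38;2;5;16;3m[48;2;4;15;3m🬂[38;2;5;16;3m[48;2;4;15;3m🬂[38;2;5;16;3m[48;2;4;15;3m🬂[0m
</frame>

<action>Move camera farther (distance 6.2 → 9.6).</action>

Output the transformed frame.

<frame>
[38;2;14;31;10m[48;2;12;29;9m🬂[38;2;14;31;10m[48;2;12;29;9m🬂[38;2;14;31;10m[48;2;12;29;9m🬂[38;2;14;31;10m[48;2;12;29;9m🬂[38;2;14;31;10m[48;2;12;29;9m🬂[38;2;14;31;10m[48;2;12;29;9m🬂[38;2;14;31;10m[48;2;12;29;9m🬂[38;2;14;31;10m[48;2;12;29;9m🬂[38;2;14;31;10m[48;2;12;29;9m🬂[38;2;14;31;10m[48;2;12;29;9m🬂[38;2;14;31;10m[48;2;12;29;9m🬂[38;2;14;31;10m[48;2;12;29;9m🬂[0m
[38;2;11;27;8m[48;2;11;26;7m🬎[38;2;11;27;8m[48;2;11;26;7m🬎[38;2;11;27;8m[48;2;11;26;7m🬎[38;2;11;27;8m[48;2;11;26;7m🬎[38;2;11;27;8m[48;2;11;26;7m🬎[38;2;11;27;8m[48;2;11;26;7m🬎[38;2;11;27;8m[48;2;11;26;7m🬎[38;2;11;27;8m[48;2;11;26;7m🬎[38;2;11;27;8m[48;2;11;26;7m🬎[38;2;11;27;8m[48;2;11;26;7m🬎[38;2;11;27;8m[48;2;11;26;7m🬎[38;2;11;27;8m[48;2;11;26;7m🬎[0m
[38;2;9;24;7m[48;2;9;23;6m🬎[38;2;9;24;7m[48;2;9;23;6m🬎[38;2;9;24;7m[48;2;9;23;6m🬎[38;2;9;24;7m[48;2;9;23;6m🬎[38;2;9;24;7m[48;2;9;23;6m🬎[38;2;10;25;7m[48;2;155;127;36m🬂[38;2;10;25;7m[48;2;155;127;36m🬂[38;2;155;127;36m[48;2;9;24;6m🬏[38;2;9;24;7m[48;2;9;23;6m🬎[38;2;9;24;7m[48;2;9;23;6m🬎[38;2;9;24;7m[48;2;9;23;6m🬎[38;2;9;24;7m[48;2;9;23;6m🬎[0m
[38;2;8;21;5m[48;2;7;20;5m🬎[38;2;8;21;5m[48;2;7;20;5m🬎[38;2;8;21;5m[48;2;7;20;5m🬎[38;2;8;21;5m[48;2;7;20;5m🬎[38;2;8;21;5m[48;2;7;20;5m🬎[38;2;82;67;19m[48;2;82;67;19m [38;2;82;67;19m[48;2;82;67;19m [38;2;82;67;19m[48;2;7;21;5m▌[38;2;8;21;5m[48;2;7;20;5m🬎[38;2;8;21;5m[48;2;7;20;5m🬎[38;2;8;21;5m[48;2;7;20;5m🬎[38;2;8;21;5m[48;2;7;20;5m🬎[0m
[38;2;6;18;4m[48;2;5;17;4m🬎[38;2;6;18;4m[48;2;5;17;4m🬎[38;2;6;18;4m[48;2;5;17;4m🬎[38;2;6;18;4m[48;2;5;17;4m🬎[38;2;6;18;4m[48;2;5;17;4m🬎[38;2;6;18;4m[48;2;5;17;4m🬎[38;2;6;18;4m[48;2;5;17;4m🬎[38;2;6;18;4m[48;2;5;17;4m🬎[38;2;6;18;4m[48;2;5;17;4m🬎[38;2;6;18;4m[48;2;5;17;4m🬎[38;2;6;18;4m[48;2;5;17;4m🬎[38;2;6;18;4m[48;2;5;17;4m🬎[0m
[38;2;5;16;3m[48;2;4;15;3m🬂[38;2;5;16;3m[48;2;4;15;3m🬂[38;2;5;16;3m[48;2;4;15;3m🬂[38;2;5;16;3m[48;2;4;15;3m🬂[38;2;5;16;3m[48;2;4;15;3m🬂[38;2;5;16;3m[48;2;4;15;3m🬂[38;2;5;16;3m[48;2;4;15;3m🬂[38;2;5;16;3m[48;2;4;15;3m🬂[38;2;5;16;3m[48;2;4;15;3m🬂[38;2;5;16;3m[48;2;4;15;3m🬂[38;2;5;16;3m[48;2;4;15;3m🬂[38;2;5;16;3m[48;2;4;15;3m🬂[0m
</frame>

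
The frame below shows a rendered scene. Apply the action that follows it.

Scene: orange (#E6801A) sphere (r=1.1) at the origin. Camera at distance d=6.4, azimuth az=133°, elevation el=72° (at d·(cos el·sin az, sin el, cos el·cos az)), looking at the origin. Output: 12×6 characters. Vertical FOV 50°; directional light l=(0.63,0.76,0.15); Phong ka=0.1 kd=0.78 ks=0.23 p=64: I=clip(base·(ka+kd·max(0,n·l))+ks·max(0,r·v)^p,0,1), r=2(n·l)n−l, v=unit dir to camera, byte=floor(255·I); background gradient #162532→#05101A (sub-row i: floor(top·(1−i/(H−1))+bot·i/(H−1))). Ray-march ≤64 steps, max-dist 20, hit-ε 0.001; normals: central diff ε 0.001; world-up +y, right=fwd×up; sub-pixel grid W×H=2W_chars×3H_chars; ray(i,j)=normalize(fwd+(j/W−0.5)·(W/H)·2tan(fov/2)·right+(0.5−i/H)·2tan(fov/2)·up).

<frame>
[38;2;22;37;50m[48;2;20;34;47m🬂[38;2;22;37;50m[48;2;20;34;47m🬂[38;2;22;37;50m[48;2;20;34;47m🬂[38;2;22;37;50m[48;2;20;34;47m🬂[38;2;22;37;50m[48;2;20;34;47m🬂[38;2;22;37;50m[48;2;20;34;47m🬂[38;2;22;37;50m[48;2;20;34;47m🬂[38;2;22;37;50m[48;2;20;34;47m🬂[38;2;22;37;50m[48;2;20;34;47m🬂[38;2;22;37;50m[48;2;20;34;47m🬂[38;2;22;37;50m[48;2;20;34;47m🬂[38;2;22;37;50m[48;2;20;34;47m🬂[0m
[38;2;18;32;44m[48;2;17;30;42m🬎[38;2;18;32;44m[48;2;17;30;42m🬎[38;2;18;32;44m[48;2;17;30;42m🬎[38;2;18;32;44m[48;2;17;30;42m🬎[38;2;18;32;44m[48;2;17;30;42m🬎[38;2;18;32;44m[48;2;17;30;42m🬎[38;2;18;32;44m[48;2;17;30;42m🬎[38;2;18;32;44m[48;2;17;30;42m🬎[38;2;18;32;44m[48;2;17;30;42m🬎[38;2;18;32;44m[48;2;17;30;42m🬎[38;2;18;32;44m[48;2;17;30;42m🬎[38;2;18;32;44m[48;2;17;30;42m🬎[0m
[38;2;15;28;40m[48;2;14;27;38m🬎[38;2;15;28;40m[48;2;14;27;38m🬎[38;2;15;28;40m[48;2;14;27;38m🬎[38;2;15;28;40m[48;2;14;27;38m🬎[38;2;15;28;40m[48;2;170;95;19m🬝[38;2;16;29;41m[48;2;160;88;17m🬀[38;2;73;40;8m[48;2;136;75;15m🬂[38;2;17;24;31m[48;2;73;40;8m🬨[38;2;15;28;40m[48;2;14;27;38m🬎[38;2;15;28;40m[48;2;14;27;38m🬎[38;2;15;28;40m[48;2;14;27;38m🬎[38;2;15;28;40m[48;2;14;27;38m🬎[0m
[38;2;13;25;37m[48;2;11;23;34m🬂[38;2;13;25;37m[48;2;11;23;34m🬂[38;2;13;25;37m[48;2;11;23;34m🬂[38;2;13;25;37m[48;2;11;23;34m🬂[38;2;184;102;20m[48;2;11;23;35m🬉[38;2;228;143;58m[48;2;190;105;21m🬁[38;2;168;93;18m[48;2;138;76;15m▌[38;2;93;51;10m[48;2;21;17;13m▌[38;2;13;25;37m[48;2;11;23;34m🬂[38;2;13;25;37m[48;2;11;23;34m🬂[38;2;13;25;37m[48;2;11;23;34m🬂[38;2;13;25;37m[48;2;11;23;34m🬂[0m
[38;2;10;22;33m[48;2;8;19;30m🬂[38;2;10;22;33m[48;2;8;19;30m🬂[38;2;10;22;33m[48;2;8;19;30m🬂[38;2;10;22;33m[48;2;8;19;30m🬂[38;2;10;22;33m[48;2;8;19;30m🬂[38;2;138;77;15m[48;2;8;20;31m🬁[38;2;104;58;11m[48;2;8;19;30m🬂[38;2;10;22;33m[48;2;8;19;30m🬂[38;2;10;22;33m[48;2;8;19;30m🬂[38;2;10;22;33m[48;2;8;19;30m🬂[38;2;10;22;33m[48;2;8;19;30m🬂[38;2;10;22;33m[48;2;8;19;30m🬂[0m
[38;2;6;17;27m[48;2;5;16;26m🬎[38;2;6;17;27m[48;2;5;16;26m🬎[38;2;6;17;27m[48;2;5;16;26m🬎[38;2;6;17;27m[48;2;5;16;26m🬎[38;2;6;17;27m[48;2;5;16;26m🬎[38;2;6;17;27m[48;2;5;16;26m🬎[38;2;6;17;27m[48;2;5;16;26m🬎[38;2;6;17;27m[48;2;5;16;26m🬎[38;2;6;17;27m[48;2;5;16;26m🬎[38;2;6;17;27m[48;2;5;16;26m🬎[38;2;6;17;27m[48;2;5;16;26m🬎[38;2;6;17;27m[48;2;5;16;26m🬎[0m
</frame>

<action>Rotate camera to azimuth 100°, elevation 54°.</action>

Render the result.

<frame>
[38;2;22;37;50m[48;2;20;34;47m🬂[38;2;22;37;50m[48;2;20;34;47m🬂[38;2;22;37;50m[48;2;20;34;47m🬂[38;2;22;37;50m[48;2;20;34;47m🬂[38;2;22;37;50m[48;2;20;34;47m🬂[38;2;22;37;50m[48;2;20;34;47m🬂[38;2;22;37;50m[48;2;20;34;47m🬂[38;2;22;37;50m[48;2;20;34;47m🬂[38;2;22;37;50m[48;2;20;34;47m🬂[38;2;22;37;50m[48;2;20;34;47m🬂[38;2;22;37;50m[48;2;20;34;47m🬂[38;2;22;37;50m[48;2;20;34;47m🬂[0m
[38;2;18;32;44m[48;2;17;30;42m🬎[38;2;18;32;44m[48;2;17;30;42m🬎[38;2;18;32;44m[48;2;17;30;42m🬎[38;2;18;32;44m[48;2;17;30;42m🬎[38;2;18;32;44m[48;2;17;30;42m🬎[38;2;18;32;44m[48;2;17;30;42m🬎[38;2;18;32;44m[48;2;17;30;42m🬎[38;2;18;32;44m[48;2;17;30;42m🬎[38;2;18;32;44m[48;2;17;30;42m🬎[38;2;18;32;44m[48;2;17;30;42m🬎[38;2;18;32;44m[48;2;17;30;42m🬎[38;2;18;32;44m[48;2;17;30;42m🬎[0m
[38;2;15;28;40m[48;2;14;27;38m🬎[38;2;15;28;40m[48;2;14;27;38m🬎[38;2;15;28;40m[48;2;14;27;38m🬎[38;2;15;28;40m[48;2;14;27;38m🬎[38;2;15;28;40m[48;2;143;80;16m🬝[38;2;16;29;41m[48;2;164;91;18m🬀[38;2;103;57;11m[48;2;168;93;18m🬂[38;2;28;30;32m[48;2;123;68;13m🬨[38;2;15;28;40m[48;2;14;27;38m🬎[38;2;15;28;40m[48;2;14;27;38m🬎[38;2;15;28;40m[48;2;14;27;38m🬎[38;2;15;28;40m[48;2;14;27;38m🬎[0m
[38;2;13;25;37m[48;2;11;23;34m🬂[38;2;13;25;37m[48;2;11;23;34m🬂[38;2;13;25;37m[48;2;11;23;34m🬂[38;2;13;25;37m[48;2;11;23;34m🬂[38;2;154;85;17m[48;2;11;23;35m🬉[38;2;196;109;22m[48;2;171;95;19m🬎[38;2;196;110;24m[48;2;170;94;18m🬄[38;2;122;67;13m[48;2;40;31;21m🬕[38;2;13;25;37m[48;2;11;23;34m🬂[38;2;13;25;37m[48;2;11;23;34m🬂[38;2;13;25;37m[48;2;11;23;34m🬂[38;2;13;25;37m[48;2;11;23;34m🬂[0m
[38;2;10;22;33m[48;2;8;19;30m🬂[38;2;10;22;33m[48;2;8;19;30m🬂[38;2;10;22;33m[48;2;8;19;30m🬂[38;2;10;22;33m[48;2;8;19;30m🬂[38;2;10;22;33m[48;2;8;19;30m🬂[38;2;125;69;14m[48;2;8;20;31m🬁[38;2;113;63;12m[48;2;8;19;30m🬂[38;2;10;22;33m[48;2;8;19;30m🬂[38;2;10;22;33m[48;2;8;19;30m🬂[38;2;10;22;33m[48;2;8;19;30m🬂[38;2;10;22;33m[48;2;8;19;30m🬂[38;2;10;22;33m[48;2;8;19;30m🬂[0m
[38;2;6;17;27m[48;2;5;16;26m🬎[38;2;6;17;27m[48;2;5;16;26m🬎[38;2;6;17;27m[48;2;5;16;26m🬎[38;2;6;17;27m[48;2;5;16;26m🬎[38;2;6;17;27m[48;2;5;16;26m🬎[38;2;6;17;27m[48;2;5;16;26m🬎[38;2;6;17;27m[48;2;5;16;26m🬎[38;2;6;17;27m[48;2;5;16;26m🬎[38;2;6;17;27m[48;2;5;16;26m🬎[38;2;6;17;27m[48;2;5;16;26m🬎[38;2;6;17;27m[48;2;5;16;26m🬎[38;2;6;17;27m[48;2;5;16;26m🬎[0m
</frame>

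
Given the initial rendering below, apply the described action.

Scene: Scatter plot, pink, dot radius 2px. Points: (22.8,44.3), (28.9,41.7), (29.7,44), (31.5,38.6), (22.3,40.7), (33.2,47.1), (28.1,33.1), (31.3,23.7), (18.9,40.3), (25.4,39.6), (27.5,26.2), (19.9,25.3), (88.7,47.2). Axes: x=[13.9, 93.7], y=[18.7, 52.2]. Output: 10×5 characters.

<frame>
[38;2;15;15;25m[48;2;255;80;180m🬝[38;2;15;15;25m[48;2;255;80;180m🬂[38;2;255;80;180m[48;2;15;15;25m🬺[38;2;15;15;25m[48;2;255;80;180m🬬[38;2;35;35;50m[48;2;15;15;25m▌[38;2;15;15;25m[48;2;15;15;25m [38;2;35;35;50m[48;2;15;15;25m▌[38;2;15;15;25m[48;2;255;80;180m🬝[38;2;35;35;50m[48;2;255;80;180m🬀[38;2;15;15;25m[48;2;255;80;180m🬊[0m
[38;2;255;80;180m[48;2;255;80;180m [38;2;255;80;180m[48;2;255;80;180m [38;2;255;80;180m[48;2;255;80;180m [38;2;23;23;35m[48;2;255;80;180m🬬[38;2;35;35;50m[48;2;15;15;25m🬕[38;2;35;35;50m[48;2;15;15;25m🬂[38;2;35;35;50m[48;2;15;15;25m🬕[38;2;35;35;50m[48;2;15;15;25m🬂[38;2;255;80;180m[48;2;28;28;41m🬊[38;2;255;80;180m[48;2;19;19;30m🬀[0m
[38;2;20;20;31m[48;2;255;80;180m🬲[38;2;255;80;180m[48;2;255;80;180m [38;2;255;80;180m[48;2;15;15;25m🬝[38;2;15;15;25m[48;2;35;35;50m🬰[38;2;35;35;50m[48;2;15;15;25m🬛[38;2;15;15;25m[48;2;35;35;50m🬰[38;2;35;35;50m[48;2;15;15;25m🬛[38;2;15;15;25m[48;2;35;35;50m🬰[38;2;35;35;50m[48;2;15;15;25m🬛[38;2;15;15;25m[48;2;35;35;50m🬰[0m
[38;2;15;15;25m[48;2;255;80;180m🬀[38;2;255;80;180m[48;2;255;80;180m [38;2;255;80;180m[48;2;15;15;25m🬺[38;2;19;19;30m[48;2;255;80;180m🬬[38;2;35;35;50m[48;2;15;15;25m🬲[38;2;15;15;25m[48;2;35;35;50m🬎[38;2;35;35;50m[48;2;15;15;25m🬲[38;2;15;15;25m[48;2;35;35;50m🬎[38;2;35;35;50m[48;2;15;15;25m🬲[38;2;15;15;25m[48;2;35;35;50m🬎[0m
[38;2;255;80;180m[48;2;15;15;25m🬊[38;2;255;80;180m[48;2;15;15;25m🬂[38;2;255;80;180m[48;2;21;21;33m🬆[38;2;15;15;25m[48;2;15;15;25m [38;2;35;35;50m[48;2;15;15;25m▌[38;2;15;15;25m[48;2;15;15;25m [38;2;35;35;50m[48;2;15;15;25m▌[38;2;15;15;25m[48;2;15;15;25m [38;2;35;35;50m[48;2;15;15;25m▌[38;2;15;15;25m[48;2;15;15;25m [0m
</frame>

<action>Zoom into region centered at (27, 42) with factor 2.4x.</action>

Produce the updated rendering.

<frame>
[38;2;15;15;25m[48;2;15;15;25m [38;2;15;15;25m[48;2;15;15;25m [38;2;35;35;50m[48;2;15;15;25m▌[38;2;15;15;25m[48;2;255;80;180m🬝[38;2;35;35;50m[48;2;15;15;25m▌[38;2;15;15;25m[48;2;255;80;180m🬕[38;2;255;80;180m[48;2;255;80;180m [38;2;255;80;180m[48;2;15;15;25m🬛[38;2;35;35;50m[48;2;15;15;25m▌[38;2;15;15;25m[48;2;15;15;25m [0m
[38;2;35;35;50m[48;2;15;15;25m🬂[38;2;35;35;50m[48;2;15;15;25m🬂[38;2;255;80;180m[48;2;31;31;45m🬇[38;2;255;80;180m[48;2;255;80;180m [38;2;255;80;180m[48;2;25;25;37m🬛[38;2;255;80;180m[48;2;255;80;180m [38;2;255;80;180m[48;2;15;15;25m🬝[38;2;35;35;50m[48;2;15;15;25m🬂[38;2;35;35;50m[48;2;15;15;25m🬕[38;2;35;35;50m[48;2;15;15;25m🬂[0m
[38;2;15;15;25m[48;2;35;35;50m🬰[38;2;21;21;33m[48;2;255;80;180m🬆[38;2;255;80;180m[48;2;15;15;25m🬺[38;2;255;80;180m[48;2;255;80;180m [38;2;35;35;50m[48;2;255;80;180m🬀[38;2;255;80;180m[48;2;255;80;180m [38;2;25;25;37m[48;2;255;80;180m🬨[38;2;15;15;25m[48;2;35;35;50m🬰[38;2;35;35;50m[48;2;15;15;25m🬛[38;2;15;15;25m[48;2;35;35;50m🬰[0m
[38;2;15;15;25m[48;2;35;35;50m🬎[38;2;23;23;35m[48;2;255;80;180m🬺[38;2;255;80;180m[48;2;28;28;41m🬆[38;2;255;80;180m[48;2;35;35;50m🬎[38;2;255;80;180m[48;2;35;35;50m🬝[38;2;255;80;180m[48;2;35;35;50m🬬[38;2;255;80;180m[48;2;255;80;180m [38;2;23;23;35m[48;2;255;80;180m🬸[38;2;35;35;50m[48;2;15;15;25m🬲[38;2;15;15;25m[48;2;35;35;50m🬎[0m
[38;2;15;15;25m[48;2;15;15;25m [38;2;15;15;25m[48;2;15;15;25m [38;2;35;35;50m[48;2;15;15;25m▌[38;2;15;15;25m[48;2;15;15;25m [38;2;35;35;50m[48;2;15;15;25m▌[38;2;15;15;25m[48;2;15;15;25m [38;2;255;80;180m[48;2;23;23;35m🬀[38;2;15;15;25m[48;2;15;15;25m [38;2;35;35;50m[48;2;15;15;25m▌[38;2;15;15;25m[48;2;15;15;25m [0m
</frame>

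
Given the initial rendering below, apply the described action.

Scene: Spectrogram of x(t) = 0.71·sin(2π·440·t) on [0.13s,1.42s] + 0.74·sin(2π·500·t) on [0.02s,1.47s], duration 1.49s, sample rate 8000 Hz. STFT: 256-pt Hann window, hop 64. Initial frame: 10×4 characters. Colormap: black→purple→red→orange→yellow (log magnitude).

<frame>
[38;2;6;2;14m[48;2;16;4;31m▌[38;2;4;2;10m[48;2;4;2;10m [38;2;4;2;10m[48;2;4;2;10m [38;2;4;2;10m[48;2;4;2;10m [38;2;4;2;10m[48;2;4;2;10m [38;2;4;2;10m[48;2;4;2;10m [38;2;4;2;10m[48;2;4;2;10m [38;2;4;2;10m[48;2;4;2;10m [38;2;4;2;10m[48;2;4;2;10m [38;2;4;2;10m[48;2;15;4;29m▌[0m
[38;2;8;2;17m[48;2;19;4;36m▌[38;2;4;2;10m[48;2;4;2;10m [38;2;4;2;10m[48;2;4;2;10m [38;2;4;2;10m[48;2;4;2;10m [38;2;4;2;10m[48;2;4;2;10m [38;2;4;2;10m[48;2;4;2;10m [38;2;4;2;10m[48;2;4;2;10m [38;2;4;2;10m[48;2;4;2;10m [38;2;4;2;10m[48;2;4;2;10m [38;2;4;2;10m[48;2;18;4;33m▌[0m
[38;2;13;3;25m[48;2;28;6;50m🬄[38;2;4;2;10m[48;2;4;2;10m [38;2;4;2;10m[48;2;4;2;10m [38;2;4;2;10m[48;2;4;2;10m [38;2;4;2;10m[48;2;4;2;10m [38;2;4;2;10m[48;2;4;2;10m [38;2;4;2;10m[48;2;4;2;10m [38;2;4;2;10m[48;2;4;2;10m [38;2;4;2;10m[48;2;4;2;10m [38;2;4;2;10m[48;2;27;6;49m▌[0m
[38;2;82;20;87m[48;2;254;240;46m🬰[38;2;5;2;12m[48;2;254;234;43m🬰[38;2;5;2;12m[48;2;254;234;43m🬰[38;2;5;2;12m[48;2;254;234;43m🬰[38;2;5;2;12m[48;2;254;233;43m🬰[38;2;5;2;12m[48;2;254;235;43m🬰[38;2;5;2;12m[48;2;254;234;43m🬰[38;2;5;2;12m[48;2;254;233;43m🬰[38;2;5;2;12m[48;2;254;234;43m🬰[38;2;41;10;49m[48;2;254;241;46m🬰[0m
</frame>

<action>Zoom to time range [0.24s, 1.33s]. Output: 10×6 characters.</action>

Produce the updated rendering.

<frame>
[38;2;4;2;10m[48;2;4;2;10m [38;2;4;2;10m[48;2;4;2;10m [38;2;4;2;10m[48;2;4;2;10m [38;2;4;2;10m[48;2;4;2;10m [38;2;4;2;10m[48;2;4;2;10m [38;2;4;2;10m[48;2;4;2;10m [38;2;4;2;10m[48;2;4;2;10m [38;2;4;2;10m[48;2;4;2;10m [38;2;4;2;10m[48;2;4;2;10m [38;2;4;2;10m[48;2;4;2;10m [0m
[38;2;4;2;10m[48;2;4;2;10m [38;2;4;2;10m[48;2;4;2;10m [38;2;4;2;10m[48;2;4;2;10m [38;2;4;2;10m[48;2;4;2;10m [38;2;4;2;10m[48;2;4;2;10m [38;2;4;2;10m[48;2;4;2;10m [38;2;4;2;10m[48;2;4;2;10m [38;2;4;2;10m[48;2;4;2;10m [38;2;4;2;10m[48;2;4;2;10m [38;2;4;2;10m[48;2;4;2;10m [0m
[38;2;4;2;10m[48;2;4;2;10m [38;2;4;2;10m[48;2;4;2;10m [38;2;4;2;10m[48;2;4;2;10m [38;2;4;2;10m[48;2;4;2;10m [38;2;4;2;10m[48;2;4;2;10m [38;2;4;2;10m[48;2;4;2;10m [38;2;4;2;10m[48;2;4;2;10m [38;2;4;2;10m[48;2;4;2;10m [38;2;4;2;10m[48;2;4;2;10m [38;2;4;2;10m[48;2;4;2;10m [0m
[38;2;4;2;10m[48;2;4;2;10m [38;2;4;2;10m[48;2;4;2;10m [38;2;4;2;10m[48;2;4;2;10m [38;2;4;2;10m[48;2;4;2;10m [38;2;4;2;10m[48;2;4;2;10m [38;2;4;2;10m[48;2;4;2;10m [38;2;4;2;10m[48;2;4;2;10m [38;2;4;2;10m[48;2;4;2;10m [38;2;4;2;10m[48;2;4;2;10m [38;2;4;2;10m[48;2;4;2;10m [0m
[38;2;4;2;10m[48;2;4;2;11m🬎[38;2;4;2;10m[48;2;4;2;11m🬎[38;2;4;2;10m[48;2;4;2;11m🬎[38;2;4;2;10m[48;2;4;2;11m🬎[38;2;4;2;10m[48;2;4;2;11m🬎[38;2;4;2;10m[48;2;4;2;11m🬎[38;2;4;2;10m[48;2;4;2;11m🬎[38;2;4;2;10m[48;2;4;2;11m🬎[38;2;4;2;10m[48;2;4;2;11m🬎[38;2;4;2;10m[48;2;4;2;11m🬎[0m
[38;2;254;243;47m[48;2;4;2;10m🬎[38;2;254;245;47m[48;2;4;2;10m🬎[38;2;254;243;47m[48;2;4;2;10m🬎[38;2;254;244;47m[48;2;4;2;10m🬎[38;2;254;243;47m[48;2;4;2;10m🬎[38;2;254;244;47m[48;2;4;2;10m🬎[38;2;254;244;47m[48;2;4;2;10m🬎[38;2;254;244;47m[48;2;4;2;10m🬎[38;2;254;244;47m[48;2;4;2;10m🬎[38;2;254;244;47m[48;2;4;2;10m🬎[0m
</frame>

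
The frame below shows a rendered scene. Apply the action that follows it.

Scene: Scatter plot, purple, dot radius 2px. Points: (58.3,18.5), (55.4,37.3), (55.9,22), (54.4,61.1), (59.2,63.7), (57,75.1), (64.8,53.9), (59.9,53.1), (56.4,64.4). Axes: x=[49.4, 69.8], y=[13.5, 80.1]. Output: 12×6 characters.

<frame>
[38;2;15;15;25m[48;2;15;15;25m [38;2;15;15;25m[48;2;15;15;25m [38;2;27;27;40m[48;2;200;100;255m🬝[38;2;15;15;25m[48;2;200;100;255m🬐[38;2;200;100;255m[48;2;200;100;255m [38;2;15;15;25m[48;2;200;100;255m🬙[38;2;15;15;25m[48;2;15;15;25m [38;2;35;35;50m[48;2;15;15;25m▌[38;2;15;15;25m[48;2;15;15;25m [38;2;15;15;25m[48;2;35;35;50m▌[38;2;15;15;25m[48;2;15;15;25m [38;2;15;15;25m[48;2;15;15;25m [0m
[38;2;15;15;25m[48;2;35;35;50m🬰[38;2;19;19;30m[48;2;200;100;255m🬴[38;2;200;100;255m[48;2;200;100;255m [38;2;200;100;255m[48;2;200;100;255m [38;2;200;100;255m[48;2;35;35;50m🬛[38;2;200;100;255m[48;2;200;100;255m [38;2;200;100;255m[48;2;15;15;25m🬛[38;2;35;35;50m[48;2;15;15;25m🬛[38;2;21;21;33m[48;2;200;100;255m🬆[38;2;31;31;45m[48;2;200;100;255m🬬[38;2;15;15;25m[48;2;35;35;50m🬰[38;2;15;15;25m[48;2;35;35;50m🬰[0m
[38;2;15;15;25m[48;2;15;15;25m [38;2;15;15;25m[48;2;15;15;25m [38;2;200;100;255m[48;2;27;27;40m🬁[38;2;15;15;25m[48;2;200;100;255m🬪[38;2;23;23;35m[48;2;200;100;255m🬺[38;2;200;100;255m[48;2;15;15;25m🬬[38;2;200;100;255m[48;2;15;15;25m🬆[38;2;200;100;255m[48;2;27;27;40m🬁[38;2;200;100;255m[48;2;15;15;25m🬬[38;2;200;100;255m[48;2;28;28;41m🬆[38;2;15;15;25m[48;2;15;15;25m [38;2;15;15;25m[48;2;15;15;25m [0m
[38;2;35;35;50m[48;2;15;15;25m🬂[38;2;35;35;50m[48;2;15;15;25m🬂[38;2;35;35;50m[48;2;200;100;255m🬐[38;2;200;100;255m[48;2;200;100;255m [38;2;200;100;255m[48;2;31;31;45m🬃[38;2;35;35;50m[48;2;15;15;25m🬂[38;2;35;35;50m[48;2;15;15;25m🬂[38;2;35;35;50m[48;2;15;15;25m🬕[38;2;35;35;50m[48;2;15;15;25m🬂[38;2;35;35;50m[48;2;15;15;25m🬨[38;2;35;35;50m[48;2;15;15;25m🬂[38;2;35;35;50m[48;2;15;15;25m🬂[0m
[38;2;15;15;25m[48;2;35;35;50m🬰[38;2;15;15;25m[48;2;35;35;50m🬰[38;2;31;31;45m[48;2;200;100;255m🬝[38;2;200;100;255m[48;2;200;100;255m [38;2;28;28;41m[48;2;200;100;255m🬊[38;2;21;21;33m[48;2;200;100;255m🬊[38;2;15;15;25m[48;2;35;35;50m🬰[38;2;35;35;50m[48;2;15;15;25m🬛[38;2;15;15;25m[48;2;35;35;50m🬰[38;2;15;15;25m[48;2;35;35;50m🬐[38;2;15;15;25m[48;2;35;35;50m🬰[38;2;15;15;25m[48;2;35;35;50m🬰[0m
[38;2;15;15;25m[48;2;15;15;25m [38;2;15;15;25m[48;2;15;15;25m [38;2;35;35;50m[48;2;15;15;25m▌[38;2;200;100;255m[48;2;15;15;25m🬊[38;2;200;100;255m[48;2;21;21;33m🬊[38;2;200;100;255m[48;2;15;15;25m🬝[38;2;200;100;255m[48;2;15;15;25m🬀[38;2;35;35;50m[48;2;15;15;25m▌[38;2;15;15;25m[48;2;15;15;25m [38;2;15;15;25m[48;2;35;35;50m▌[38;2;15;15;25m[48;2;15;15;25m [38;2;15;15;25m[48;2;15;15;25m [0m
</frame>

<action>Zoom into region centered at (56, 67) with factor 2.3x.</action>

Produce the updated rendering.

<frame>
[38;2;15;15;25m[48;2;15;15;25m [38;2;15;15;25m[48;2;15;15;25m [38;2;35;35;50m[48;2;15;15;25m▌[38;2;15;15;25m[48;2;15;15;25m [38;2;15;15;25m[48;2;35;35;50m▌[38;2;15;15;25m[48;2;15;15;25m [38;2;15;15;25m[48;2;200;100;255m🬝[38;2;21;21;33m[48;2;200;100;255m🬊[38;2;15;15;25m[48;2;15;15;25m [38;2;15;15;25m[48;2;35;35;50m▌[38;2;15;15;25m[48;2;15;15;25m [38;2;15;15;25m[48;2;15;15;25m [0m
[38;2;15;15;25m[48;2;35;35;50m🬰[38;2;15;15;25m[48;2;35;35;50m🬰[38;2;35;35;50m[48;2;15;15;25m🬛[38;2;15;15;25m[48;2;35;35;50m🬰[38;2;15;15;25m[48;2;35;35;50m🬐[38;2;15;15;25m[48;2;35;35;50m🬰[38;2;200;100;255m[48;2;21;21;33m🬊[38;2;200;100;255m[48;2;15;15;25m🬝[38;2;200;100;255m[48;2;23;23;35m🬀[38;2;15;15;25m[48;2;35;35;50m🬐[38;2;15;15;25m[48;2;35;35;50m🬰[38;2;15;15;25m[48;2;35;35;50m🬰[0m
[38;2;15;15;25m[48;2;15;15;25m [38;2;15;15;25m[48;2;15;15;25m [38;2;35;35;50m[48;2;15;15;25m▌[38;2;15;15;25m[48;2;15;15;25m [38;2;15;15;25m[48;2;35;35;50m▌[38;2;15;15;25m[48;2;15;15;25m [38;2;15;15;25m[48;2;200;100;255m🬬[38;2;35;35;50m[48;2;15;15;25m▌[38;2;15;15;25m[48;2;15;15;25m [38;2;23;23;35m[48;2;200;100;255m🬝[38;2;15;15;25m[48;2;15;15;25m [38;2;15;15;25m[48;2;15;15;25m [0m
[38;2;35;35;50m[48;2;15;15;25m🬂[38;2;35;35;50m[48;2;15;15;25m🬂[38;2;31;31;45m[48;2;200;100;255m🬝[38;2;35;35;50m[48;2;200;100;255m🬀[38;2;35;35;50m[48;2;200;100;255m🬊[38;2;200;100;255m[48;2;25;25;37m🬫[38;2;200;100;255m[48;2;200;100;255m [38;2;200;100;255m[48;2;27;27;40m🬃[38;2;23;23;35m[48;2;200;100;255m🬴[38;2;200;100;255m[48;2;200;100;255m [38;2;200;100;255m[48;2;25;25;37m🬛[38;2;35;35;50m[48;2;15;15;25m🬂[0m
[38;2;15;15;25m[48;2;35;35;50m🬰[38;2;15;15;25m[48;2;35;35;50m🬰[38;2;35;35;50m[48;2;15;15;25m🬛[38;2;200;100;255m[48;2;21;21;33m🬊[38;2;200;100;255m[48;2;31;31;45m🬀[38;2;15;15;25m[48;2;35;35;50m🬰[38;2;200;100;255m[48;2;23;23;35m🬀[38;2;35;35;50m[48;2;15;15;25m🬛[38;2;15;15;25m[48;2;35;35;50m🬰[38;2;27;27;40m[48;2;200;100;255m🬺[38;2;23;23;35m[48;2;200;100;255m🬝[38;2;15;15;25m[48;2;35;35;50m🬰[0m
[38;2;15;15;25m[48;2;15;15;25m [38;2;15;15;25m[48;2;15;15;25m [38;2;35;35;50m[48;2;15;15;25m▌[38;2;15;15;25m[48;2;15;15;25m [38;2;15;15;25m[48;2;35;35;50m▌[38;2;15;15;25m[48;2;15;15;25m [38;2;15;15;25m[48;2;15;15;25m [38;2;35;35;50m[48;2;15;15;25m▌[38;2;15;15;25m[48;2;15;15;25m [38;2;23;23;35m[48;2;200;100;255m🬴[38;2;200;100;255m[48;2;200;100;255m [38;2;200;100;255m[48;2;15;15;25m🬛[0m
</frame>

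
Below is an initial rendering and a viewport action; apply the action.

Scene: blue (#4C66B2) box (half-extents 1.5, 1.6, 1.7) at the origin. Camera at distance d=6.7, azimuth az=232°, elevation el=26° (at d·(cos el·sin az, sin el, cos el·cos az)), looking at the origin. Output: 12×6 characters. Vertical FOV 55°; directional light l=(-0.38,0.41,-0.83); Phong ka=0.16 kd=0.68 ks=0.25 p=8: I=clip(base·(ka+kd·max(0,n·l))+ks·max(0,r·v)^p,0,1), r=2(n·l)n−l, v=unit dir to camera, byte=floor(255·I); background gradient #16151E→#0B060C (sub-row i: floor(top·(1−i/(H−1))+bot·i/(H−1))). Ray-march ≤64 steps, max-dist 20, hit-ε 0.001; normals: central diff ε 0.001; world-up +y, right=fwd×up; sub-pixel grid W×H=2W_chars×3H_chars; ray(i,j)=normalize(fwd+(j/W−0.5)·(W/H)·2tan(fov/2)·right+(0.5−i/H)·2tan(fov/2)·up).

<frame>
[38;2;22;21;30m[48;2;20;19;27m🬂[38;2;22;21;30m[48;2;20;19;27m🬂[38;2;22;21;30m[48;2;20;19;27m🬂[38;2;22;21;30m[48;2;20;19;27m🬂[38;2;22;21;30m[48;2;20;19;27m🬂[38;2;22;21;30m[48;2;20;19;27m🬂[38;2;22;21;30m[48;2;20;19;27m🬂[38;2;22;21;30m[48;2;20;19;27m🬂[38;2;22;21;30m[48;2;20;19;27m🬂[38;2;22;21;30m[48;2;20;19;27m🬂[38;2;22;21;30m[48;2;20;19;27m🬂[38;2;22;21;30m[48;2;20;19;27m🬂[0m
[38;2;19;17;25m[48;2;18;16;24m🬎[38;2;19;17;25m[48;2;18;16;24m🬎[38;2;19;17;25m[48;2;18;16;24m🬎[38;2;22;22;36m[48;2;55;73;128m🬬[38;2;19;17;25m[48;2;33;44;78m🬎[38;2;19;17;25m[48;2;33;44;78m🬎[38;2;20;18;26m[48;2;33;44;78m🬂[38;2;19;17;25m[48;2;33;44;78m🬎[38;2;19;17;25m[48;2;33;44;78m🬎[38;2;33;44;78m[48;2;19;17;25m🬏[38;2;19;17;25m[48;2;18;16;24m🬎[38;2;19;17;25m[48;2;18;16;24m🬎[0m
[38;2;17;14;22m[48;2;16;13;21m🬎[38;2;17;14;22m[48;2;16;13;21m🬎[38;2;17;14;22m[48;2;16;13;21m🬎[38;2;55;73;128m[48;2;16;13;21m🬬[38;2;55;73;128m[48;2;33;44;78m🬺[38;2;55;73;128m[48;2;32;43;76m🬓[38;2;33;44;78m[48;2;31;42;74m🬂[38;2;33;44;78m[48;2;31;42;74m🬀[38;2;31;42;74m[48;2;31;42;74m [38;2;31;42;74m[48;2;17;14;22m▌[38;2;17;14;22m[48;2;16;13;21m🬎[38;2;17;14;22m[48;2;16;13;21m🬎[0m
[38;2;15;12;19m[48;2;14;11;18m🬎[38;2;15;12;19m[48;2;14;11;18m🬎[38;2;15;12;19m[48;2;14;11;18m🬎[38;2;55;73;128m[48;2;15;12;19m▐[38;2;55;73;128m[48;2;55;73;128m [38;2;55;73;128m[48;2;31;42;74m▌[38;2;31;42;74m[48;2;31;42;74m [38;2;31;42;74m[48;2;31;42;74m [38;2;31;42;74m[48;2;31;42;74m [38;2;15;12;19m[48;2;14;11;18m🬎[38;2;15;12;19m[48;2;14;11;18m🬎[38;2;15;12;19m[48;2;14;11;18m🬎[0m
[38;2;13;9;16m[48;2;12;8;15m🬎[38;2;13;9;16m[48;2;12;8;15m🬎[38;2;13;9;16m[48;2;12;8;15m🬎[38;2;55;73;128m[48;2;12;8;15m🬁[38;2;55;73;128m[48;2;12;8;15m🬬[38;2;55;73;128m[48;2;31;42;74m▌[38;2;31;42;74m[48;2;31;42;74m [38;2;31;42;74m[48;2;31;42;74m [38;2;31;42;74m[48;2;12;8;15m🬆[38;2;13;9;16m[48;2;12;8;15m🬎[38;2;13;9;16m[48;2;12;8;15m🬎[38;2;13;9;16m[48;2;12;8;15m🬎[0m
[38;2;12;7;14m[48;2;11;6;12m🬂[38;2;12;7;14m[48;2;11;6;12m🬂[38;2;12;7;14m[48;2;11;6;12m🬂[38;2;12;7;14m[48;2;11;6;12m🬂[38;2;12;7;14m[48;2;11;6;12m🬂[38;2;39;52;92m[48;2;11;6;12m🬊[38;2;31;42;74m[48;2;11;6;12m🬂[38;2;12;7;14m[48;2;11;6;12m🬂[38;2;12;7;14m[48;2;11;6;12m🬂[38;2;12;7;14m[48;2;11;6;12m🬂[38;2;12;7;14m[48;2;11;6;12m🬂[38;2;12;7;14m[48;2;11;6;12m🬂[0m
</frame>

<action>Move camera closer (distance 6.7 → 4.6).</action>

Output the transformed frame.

<frame>
[38;2;22;21;30m[48;2;20;19;27m🬂[38;2;22;21;30m[48;2;20;19;27m🬂[38;2;22;21;30m[48;2;20;19;27m🬂[38;2;22;21;30m[48;2;20;19;27m🬂[38;2;22;21;30m[48;2;20;19;27m🬂[38;2;22;21;30m[48;2;20;19;27m🬂[38;2;22;21;30m[48;2;20;19;27m🬂[38;2;22;21;30m[48;2;20;19;27m🬂[38;2;22;21;30m[48;2;20;19;27m🬂[38;2;22;21;30m[48;2;20;19;27m🬂[38;2;22;21;30m[48;2;20;19;27m🬂[38;2;22;21;30m[48;2;20;19;27m🬂[0m
[38;2;19;17;25m[48;2;18;16;24m🬎[38;2;55;73;128m[48;2;19;17;25m▐[38;2;33;44;78m[48;2;55;73;128m🬂[38;2;33;44;78m[48;2;55;73;128m🬊[38;2;55;73;128m[48;2;32;43;77m🬏[38;2;33;44;78m[48;2;31;42;74m🬎[38;2;33;44;78m[48;2;31;42;74m🬎[38;2;33;44;78m[48;2;31;42;74m🬂[38;2;33;44;78m[48;2;31;42;74m🬂[38;2;33;44;78m[48;2;31;42;74m🬂[38;2;33;44;78m[48;2;31;42;74m🬀[38;2;31;42;74m[48;2;18;16;24m🬄[0m
[38;2;17;14;22m[48;2;16;13;21m🬎[38;2;17;14;22m[48;2;16;13;21m🬎[38;2;55;73;128m[48;2;55;73;128m [38;2;55;73;128m[48;2;55;73;128m [38;2;55;73;128m[48;2;31;42;74m▌[38;2;31;42;74m[48;2;31;42;74m [38;2;31;42;74m[48;2;31;42;74m [38;2;31;42;74m[48;2;31;42;74m [38;2;31;42;74m[48;2;31;42;74m [38;2;31;42;74m[48;2;31;42;74m [38;2;31;42;74m[48;2;31;42;74m [38;2;17;14;22m[48;2;16;13;21m🬎[0m
[38;2;15;12;19m[48;2;14;11;18m🬎[38;2;15;12;19m[48;2;14;11;18m🬎[38;2;55;73;128m[48;2;14;11;18m🬬[38;2;55;73;128m[48;2;55;73;128m [38;2;55;73;128m[48;2;31;42;74m▌[38;2;31;42;74m[48;2;31;42;74m [38;2;31;42;74m[48;2;31;42;74m [38;2;31;42;74m[48;2;31;42;74m [38;2;31;42;74m[48;2;31;42;74m [38;2;31;42;74m[48;2;31;42;74m [38;2;31;42;74m[48;2;15;12;19m▌[38;2;15;12;19m[48;2;14;11;18m🬎[0m
[38;2;13;9;16m[48;2;12;8;15m🬎[38;2;13;9;16m[48;2;12;8;15m🬎[38;2;55;73;128m[48;2;12;8;15m🬉[38;2;55;73;128m[48;2;55;73;128m [38;2;55;73;128m[48;2;31;42;74m🬲[38;2;31;42;74m[48;2;31;42;74m [38;2;31;42;74m[48;2;31;42;74m [38;2;31;42;74m[48;2;31;42;74m [38;2;31;42;74m[48;2;31;42;74m [38;2;31;42;74m[48;2;31;42;74m [38;2;31;42;74m[48;2;12;8;15m🬀[38;2;13;9;16m[48;2;12;8;15m🬎[0m
[38;2;12;7;14m[48;2;11;6;12m🬂[38;2;12;7;14m[48;2;11;6;12m🬂[38;2;12;7;14m[48;2;11;6;12m🬂[38;2;55;73;128m[48;2;11;6;12m🬨[38;2;55;73;128m[48;2;55;73;128m [38;2;31;42;74m[48;2;31;42;74m [38;2;31;42;74m[48;2;31;42;74m [38;2;31;42;74m[48;2;31;42;74m [38;2;31;42;74m[48;2;11;6;12m🬎[38;2;31;42;74m[48;2;11;6;12m🬀[38;2;12;7;14m[48;2;11;6;12m🬂[38;2;12;7;14m[48;2;11;6;12m🬂[0m
</frame>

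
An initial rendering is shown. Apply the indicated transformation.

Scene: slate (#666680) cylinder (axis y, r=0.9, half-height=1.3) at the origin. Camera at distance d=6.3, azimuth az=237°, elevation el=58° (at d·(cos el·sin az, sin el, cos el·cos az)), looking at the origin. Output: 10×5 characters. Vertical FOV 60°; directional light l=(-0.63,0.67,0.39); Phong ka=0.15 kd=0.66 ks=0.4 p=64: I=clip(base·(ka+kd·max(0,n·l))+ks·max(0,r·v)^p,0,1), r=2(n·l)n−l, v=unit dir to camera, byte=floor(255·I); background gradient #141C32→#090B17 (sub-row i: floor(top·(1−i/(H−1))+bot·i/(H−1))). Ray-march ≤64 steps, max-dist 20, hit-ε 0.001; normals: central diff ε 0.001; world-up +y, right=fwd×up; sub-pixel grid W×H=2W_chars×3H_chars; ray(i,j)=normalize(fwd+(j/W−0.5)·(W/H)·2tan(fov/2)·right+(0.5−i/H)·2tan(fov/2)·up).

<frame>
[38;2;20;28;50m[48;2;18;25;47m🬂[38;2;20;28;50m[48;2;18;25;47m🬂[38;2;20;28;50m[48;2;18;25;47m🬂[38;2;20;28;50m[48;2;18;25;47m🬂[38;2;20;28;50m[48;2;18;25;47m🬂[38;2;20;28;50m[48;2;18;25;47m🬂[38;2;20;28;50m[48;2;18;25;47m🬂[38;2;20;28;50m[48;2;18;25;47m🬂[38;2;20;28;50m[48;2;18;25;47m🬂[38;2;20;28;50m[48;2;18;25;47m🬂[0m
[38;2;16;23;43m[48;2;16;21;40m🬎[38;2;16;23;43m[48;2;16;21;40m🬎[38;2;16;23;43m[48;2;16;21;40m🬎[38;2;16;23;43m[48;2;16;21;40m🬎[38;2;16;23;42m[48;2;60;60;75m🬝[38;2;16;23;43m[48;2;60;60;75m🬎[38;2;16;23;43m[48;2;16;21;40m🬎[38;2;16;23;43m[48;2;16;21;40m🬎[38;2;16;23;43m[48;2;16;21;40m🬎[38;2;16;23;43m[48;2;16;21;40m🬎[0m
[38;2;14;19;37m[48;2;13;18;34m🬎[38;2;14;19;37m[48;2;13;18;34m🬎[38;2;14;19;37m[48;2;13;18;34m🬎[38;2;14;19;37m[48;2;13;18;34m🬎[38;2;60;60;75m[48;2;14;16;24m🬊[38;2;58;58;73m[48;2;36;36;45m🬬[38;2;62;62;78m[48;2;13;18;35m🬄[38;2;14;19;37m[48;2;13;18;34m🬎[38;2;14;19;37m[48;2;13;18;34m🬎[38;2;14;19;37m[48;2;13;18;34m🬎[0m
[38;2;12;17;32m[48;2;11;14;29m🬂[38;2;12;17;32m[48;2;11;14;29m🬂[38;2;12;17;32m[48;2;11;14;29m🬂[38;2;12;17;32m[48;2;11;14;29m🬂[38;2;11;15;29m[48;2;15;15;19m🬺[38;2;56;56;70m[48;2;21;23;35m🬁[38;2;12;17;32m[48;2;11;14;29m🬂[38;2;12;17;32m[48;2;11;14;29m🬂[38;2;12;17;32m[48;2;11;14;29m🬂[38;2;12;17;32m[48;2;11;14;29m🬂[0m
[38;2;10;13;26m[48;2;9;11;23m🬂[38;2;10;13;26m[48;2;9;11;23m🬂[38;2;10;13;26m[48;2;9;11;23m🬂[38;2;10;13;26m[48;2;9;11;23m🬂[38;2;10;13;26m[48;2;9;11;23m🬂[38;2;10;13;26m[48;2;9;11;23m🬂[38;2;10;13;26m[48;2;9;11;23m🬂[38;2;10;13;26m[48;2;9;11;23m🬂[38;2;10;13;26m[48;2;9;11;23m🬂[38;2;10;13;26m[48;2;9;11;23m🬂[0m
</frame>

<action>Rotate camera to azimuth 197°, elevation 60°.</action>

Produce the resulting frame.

<frame>
[38;2;20;28;50m[48;2;18;25;47m🬂[38;2;20;28;50m[48;2;18;25;47m🬂[38;2;20;28;50m[48;2;18;25;47m🬂[38;2;20;28;50m[48;2;18;25;47m🬂[38;2;20;28;50m[48;2;18;25;47m🬂[38;2;20;28;50m[48;2;18;25;47m🬂[38;2;20;28;50m[48;2;18;25;47m🬂[38;2;20;28;50m[48;2;18;25;47m🬂[38;2;20;28;50m[48;2;18;25;47m🬂[38;2;20;28;50m[48;2;18;25;47m🬂[0m
[38;2;16;23;43m[48;2;16;21;40m🬎[38;2;16;23;43m[48;2;16;21;40m🬎[38;2;16;23;43m[48;2;16;21;40m🬎[38;2;16;23;43m[48;2;16;21;40m🬎[38;2;16;23;42m[48;2;60;60;75m🬝[38;2;16;23;43m[48;2;60;60;75m🬎[38;2;16;23;43m[48;2;16;21;40m🬎[38;2;16;23;43m[48;2;16;21;40m🬎[38;2;16;23;43m[48;2;16;21;40m🬎[38;2;16;23;43m[48;2;16;21;40m🬎[0m
[38;2;14;19;37m[48;2;13;18;34m🬎[38;2;14;19;37m[48;2;13;18;34m🬎[38;2;14;19;37m[48;2;13;18;34m🬎[38;2;14;19;37m[48;2;13;18;34m🬎[38;2;60;60;75m[48;2;14;16;24m🬊[38;2;60;60;75m[48;2;19;19;24m🬎[38;2;55;55;69m[48;2;13;18;35m🬄[38;2;14;19;37m[48;2;13;18;34m🬎[38;2;14;19;37m[48;2;13;18;34m🬎[38;2;14;19;37m[48;2;13;18;34m🬎[0m
[38;2;12;17;32m[48;2;11;14;29m🬂[38;2;12;17;32m[48;2;11;14;29m🬂[38;2;12;17;32m[48;2;11;14;29m🬂[38;2;12;17;32m[48;2;11;14;29m🬂[38;2;11;15;29m[48;2;15;15;19m🬺[38;2;12;14;24m[48;2;28;28;36m🬺[38;2;12;17;32m[48;2;11;14;29m🬂[38;2;12;17;32m[48;2;11;14;29m🬂[38;2;12;17;32m[48;2;11;14;29m🬂[38;2;12;17;32m[48;2;11;14;29m🬂[0m
[38;2;10;13;26m[48;2;9;11;23m🬂[38;2;10;13;26m[48;2;9;11;23m🬂[38;2;10;13;26m[48;2;9;11;23m🬂[38;2;10;13;26m[48;2;9;11;23m🬂[38;2;10;13;26m[48;2;9;11;23m🬂[38;2;10;13;26m[48;2;9;11;23m🬂[38;2;10;13;26m[48;2;9;11;23m🬂[38;2;10;13;26m[48;2;9;11;23m🬂[38;2;10;13;26m[48;2;9;11;23m🬂[38;2;10;13;26m[48;2;9;11;23m🬂[0m
</frame>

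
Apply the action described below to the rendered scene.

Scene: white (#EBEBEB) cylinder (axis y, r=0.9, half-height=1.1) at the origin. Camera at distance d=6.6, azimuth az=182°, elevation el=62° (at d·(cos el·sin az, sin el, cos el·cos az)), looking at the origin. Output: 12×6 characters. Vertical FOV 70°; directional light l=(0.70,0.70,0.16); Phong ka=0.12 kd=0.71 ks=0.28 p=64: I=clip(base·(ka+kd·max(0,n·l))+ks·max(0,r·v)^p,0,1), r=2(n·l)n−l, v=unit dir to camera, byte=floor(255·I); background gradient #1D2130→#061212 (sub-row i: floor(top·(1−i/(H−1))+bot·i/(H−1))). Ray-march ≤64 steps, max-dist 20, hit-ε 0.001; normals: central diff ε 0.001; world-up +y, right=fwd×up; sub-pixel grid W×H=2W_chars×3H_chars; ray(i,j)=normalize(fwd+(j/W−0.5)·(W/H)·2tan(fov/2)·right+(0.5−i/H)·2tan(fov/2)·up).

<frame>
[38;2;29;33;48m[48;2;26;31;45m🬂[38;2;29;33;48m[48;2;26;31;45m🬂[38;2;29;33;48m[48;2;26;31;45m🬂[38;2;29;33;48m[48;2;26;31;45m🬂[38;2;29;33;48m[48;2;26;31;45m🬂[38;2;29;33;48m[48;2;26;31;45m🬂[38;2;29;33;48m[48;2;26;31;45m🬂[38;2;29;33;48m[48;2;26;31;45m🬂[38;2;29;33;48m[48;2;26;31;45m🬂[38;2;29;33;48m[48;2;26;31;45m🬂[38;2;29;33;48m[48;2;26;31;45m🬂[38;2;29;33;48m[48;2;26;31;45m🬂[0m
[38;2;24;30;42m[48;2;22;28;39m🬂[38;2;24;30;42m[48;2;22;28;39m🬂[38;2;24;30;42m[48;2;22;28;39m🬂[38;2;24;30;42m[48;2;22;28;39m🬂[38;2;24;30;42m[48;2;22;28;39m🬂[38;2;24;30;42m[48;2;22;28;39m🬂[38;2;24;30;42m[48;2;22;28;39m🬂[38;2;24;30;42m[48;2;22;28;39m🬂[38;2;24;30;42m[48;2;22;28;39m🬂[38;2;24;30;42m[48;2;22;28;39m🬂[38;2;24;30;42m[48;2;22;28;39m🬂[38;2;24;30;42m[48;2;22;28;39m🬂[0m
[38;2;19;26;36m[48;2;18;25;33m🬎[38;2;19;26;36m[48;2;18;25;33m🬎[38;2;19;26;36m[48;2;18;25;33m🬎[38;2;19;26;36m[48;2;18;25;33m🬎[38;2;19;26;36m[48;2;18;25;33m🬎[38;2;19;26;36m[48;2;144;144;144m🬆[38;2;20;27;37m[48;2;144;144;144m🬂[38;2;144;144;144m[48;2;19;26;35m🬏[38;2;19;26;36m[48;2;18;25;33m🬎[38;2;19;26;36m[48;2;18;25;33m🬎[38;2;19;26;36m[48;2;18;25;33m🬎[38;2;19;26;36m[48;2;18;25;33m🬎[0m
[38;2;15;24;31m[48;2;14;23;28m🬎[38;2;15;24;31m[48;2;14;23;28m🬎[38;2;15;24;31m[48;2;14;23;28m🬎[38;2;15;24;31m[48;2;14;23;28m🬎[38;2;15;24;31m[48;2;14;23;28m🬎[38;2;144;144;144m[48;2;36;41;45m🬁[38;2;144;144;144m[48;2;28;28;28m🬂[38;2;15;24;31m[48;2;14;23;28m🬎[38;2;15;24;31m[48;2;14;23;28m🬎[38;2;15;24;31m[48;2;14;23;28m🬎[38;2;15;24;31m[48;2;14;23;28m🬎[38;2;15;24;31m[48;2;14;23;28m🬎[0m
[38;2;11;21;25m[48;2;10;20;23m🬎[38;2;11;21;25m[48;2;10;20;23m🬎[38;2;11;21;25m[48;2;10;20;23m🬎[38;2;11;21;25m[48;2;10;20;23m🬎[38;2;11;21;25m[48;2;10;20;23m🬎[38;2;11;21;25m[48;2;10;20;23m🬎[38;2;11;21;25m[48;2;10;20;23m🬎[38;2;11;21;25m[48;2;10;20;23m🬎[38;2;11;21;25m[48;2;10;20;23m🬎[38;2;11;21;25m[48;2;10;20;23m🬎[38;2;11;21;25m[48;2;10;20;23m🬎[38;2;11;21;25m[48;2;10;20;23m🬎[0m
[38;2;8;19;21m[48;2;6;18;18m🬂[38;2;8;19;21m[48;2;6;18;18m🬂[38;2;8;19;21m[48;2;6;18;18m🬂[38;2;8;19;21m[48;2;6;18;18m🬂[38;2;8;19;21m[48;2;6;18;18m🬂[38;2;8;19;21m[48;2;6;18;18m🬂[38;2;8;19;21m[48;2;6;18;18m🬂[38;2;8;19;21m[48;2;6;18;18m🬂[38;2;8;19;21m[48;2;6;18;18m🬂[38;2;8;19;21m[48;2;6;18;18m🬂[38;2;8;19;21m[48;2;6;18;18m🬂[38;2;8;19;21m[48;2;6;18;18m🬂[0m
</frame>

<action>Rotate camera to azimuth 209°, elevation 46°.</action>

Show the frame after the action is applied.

<frame>
[38;2;29;33;48m[48;2;26;31;45m🬂[38;2;29;33;48m[48;2;26;31;45m🬂[38;2;29;33;48m[48;2;26;31;45m🬂[38;2;29;33;48m[48;2;26;31;45m🬂[38;2;29;33;48m[48;2;26;31;45m🬂[38;2;29;33;48m[48;2;26;31;45m🬂[38;2;29;33;48m[48;2;26;31;45m🬂[38;2;29;33;48m[48;2;26;31;45m🬂[38;2;29;33;48m[48;2;26;31;45m🬂[38;2;29;33;48m[48;2;26;31;45m🬂[38;2;29;33;48m[48;2;26;31;45m🬂[38;2;29;33;48m[48;2;26;31;45m🬂[0m
[38;2;24;30;42m[48;2;22;28;39m🬂[38;2;24;30;42m[48;2;22;28;39m🬂[38;2;24;30;42m[48;2;22;28;39m🬂[38;2;24;30;42m[48;2;22;28;39m🬂[38;2;24;30;42m[48;2;22;28;39m🬂[38;2;24;30;42m[48;2;22;28;39m🬂[38;2;24;30;42m[48;2;22;28;39m🬂[38;2;24;30;42m[48;2;22;28;39m🬂[38;2;24;30;42m[48;2;22;28;39m🬂[38;2;24;30;42m[48;2;22;28;39m🬂[38;2;24;30;42m[48;2;22;28;39m🬂[38;2;24;30;42m[48;2;22;28;39m🬂[0m
[38;2;19;26;36m[48;2;18;25;33m🬎[38;2;19;26;36m[48;2;18;25;33m🬎[38;2;19;26;36m[48;2;18;25;33m🬎[38;2;19;26;36m[48;2;18;25;33m🬎[38;2;19;26;36m[48;2;18;25;33m🬎[38;2;19;26;35m[48;2;144;144;144m🬕[38;2;20;27;37m[48;2;144;144;144m🬂[38;2;19;26;36m[48;2;18;25;33m🬎[38;2;19;26;36m[48;2;18;25;33m🬎[38;2;19;26;36m[48;2;18;25;33m🬎[38;2;19;26;36m[48;2;18;25;33m🬎[38;2;19;26;36m[48;2;18;25;33m🬎[0m
[38;2;15;24;31m[48;2;14;23;28m🬎[38;2;15;24;31m[48;2;14;23;28m🬎[38;2;15;24;31m[48;2;14;23;28m🬎[38;2;15;24;31m[48;2;14;23;28m🬎[38;2;15;24;31m[48;2;14;23;28m🬎[38;2;28;28;28m[48;2;15;24;30m▐[38;2;28;28;28m[48;2;28;28;28m [38;2;15;24;31m[48;2;14;23;28m🬎[38;2;15;24;31m[48;2;14;23;28m🬎[38;2;15;24;31m[48;2;14;23;28m🬎[38;2;15;24;31m[48;2;14;23;28m🬎[38;2;15;24;31m[48;2;14;23;28m🬎[0m
[38;2;11;21;25m[48;2;10;20;23m🬎[38;2;11;21;25m[48;2;10;20;23m🬎[38;2;11;21;25m[48;2;10;20;23m🬎[38;2;11;21;25m[48;2;10;20;23m🬎[38;2;11;21;25m[48;2;10;20;23m🬎[38;2;11;21;25m[48;2;10;20;23m🬎[38;2;11;21;25m[48;2;10;20;23m🬎[38;2;11;21;25m[48;2;10;20;23m🬎[38;2;11;21;25m[48;2;10;20;23m🬎[38;2;11;21;25m[48;2;10;20;23m🬎[38;2;11;21;25m[48;2;10;20;23m🬎[38;2;11;21;25m[48;2;10;20;23m🬎[0m
[38;2;8;19;21m[48;2;6;18;18m🬂[38;2;8;19;21m[48;2;6;18;18m🬂[38;2;8;19;21m[48;2;6;18;18m🬂[38;2;8;19;21m[48;2;6;18;18m🬂[38;2;8;19;21m[48;2;6;18;18m🬂[38;2;8;19;21m[48;2;6;18;18m🬂[38;2;8;19;21m[48;2;6;18;18m🬂[38;2;8;19;21m[48;2;6;18;18m🬂[38;2;8;19;21m[48;2;6;18;18m🬂[38;2;8;19;21m[48;2;6;18;18m🬂[38;2;8;19;21m[48;2;6;18;18m🬂[38;2;8;19;21m[48;2;6;18;18m🬂[0m
</frame>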